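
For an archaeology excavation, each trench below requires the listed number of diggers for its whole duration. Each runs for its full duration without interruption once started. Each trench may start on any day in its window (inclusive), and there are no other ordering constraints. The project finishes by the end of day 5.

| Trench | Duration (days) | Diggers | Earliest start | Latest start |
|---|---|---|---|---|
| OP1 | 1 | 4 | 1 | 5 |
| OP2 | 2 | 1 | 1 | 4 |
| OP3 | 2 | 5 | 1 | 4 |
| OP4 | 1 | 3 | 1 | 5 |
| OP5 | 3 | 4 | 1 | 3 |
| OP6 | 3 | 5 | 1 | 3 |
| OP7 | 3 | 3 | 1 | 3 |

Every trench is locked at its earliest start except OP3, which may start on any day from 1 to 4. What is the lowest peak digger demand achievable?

OP3@1: d1:25  d2:18  d3:12  d4:0  d5:0 → peak 25
OP3@2: d1:20  d2:18  d3:17  d4:0  d5:0 → peak 20
OP3@3: d1:20  d2:13  d3:17  d4:5  d5:0 → peak 20
OP3@4: d1:20  d2:13  d3:12  d4:5  d5:5 → peak 20
Best is OP3@2, peak 20.

20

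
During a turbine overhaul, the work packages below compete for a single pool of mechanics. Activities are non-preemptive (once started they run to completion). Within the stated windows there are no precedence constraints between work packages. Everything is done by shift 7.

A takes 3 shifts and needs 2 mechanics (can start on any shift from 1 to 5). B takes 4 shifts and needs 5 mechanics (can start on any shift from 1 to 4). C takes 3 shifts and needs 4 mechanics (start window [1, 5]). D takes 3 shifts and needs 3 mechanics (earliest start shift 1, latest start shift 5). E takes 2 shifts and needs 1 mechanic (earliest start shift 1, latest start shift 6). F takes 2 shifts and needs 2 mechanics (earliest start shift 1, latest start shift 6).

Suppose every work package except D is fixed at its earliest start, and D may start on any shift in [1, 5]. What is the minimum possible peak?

D@1: s1:17  s2:17  s3:14  s4:5  s5:0  s6:0  s7:0 → peak 17
D@2: s1:14  s2:17  s3:14  s4:8  s5:0  s6:0  s7:0 → peak 17
D@3: s1:14  s2:14  s3:14  s4:8  s5:3  s6:0  s7:0 → peak 14
D@4: s1:14  s2:14  s3:11  s4:8  s5:3  s6:3  s7:0 → peak 14
D@5: s1:14  s2:14  s3:11  s4:5  s5:3  s6:3  s7:3 → peak 14
Best is D@3, peak 14.

14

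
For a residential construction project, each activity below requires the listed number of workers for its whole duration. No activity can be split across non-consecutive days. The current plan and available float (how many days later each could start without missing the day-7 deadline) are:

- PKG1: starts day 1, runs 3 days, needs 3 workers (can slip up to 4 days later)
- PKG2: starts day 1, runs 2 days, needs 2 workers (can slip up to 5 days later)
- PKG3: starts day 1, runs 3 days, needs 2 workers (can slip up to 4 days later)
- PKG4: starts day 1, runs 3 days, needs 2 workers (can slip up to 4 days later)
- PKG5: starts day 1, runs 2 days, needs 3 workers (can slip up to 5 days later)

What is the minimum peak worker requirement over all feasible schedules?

5

Early-start (PKG1@1, PKG2@1, PKG3@1, PKG4@1, PKG5@1) gives peak 12: d1:12  d2:12  d3:7  d4:0  d5:0  d6:0  d7:0.
Shift PKG3→3, PKG4→4, PKG5→6.
Schedule PKG1@1, PKG2@1, PKG3@3, PKG4@4, PKG5@6: d1:5  d2:5  d3:5  d4:4  d5:4  d6:5  d7:3 — peak 5.
Total worker-days = 31 over 7 days ⇒ peak ≥ ⌈31/7⌉ = 5, so 5 is optimal.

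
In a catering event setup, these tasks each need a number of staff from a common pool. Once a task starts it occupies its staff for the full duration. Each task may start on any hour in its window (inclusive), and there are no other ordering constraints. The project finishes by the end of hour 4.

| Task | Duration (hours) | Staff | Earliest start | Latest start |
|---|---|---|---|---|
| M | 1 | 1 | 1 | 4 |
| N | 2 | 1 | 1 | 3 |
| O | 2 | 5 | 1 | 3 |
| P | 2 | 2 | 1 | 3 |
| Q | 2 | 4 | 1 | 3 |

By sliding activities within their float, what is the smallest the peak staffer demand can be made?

7

Early-start (M@1, N@1, O@1, P@1, Q@1) gives peak 13: h1:13  h2:12  h3:0  h4:0.
Shift P→3, Q→3.
Schedule M@1, N@1, O@1, P@3, Q@3: h1:7  h2:6  h3:6  h4:6 — peak 7.
Total staffer-hours = 25 over 4 hours ⇒ peak ≥ ⌈25/4⌉ = 7, so 7 is optimal.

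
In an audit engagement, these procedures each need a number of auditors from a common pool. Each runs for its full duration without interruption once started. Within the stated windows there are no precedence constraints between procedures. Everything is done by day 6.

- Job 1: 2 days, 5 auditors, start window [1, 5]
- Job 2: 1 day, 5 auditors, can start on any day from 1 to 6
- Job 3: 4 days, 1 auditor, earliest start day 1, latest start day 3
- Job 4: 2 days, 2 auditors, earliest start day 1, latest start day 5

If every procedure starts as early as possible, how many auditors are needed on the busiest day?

Early-start schedule: Job 1@1, Job 2@1, Job 3@1, Job 4@1.
Load per day: day 1: 13, day 2: 8, day 3: 1, day 4: 1, day 5: 0, day 6: 0.
Peak is 13.

13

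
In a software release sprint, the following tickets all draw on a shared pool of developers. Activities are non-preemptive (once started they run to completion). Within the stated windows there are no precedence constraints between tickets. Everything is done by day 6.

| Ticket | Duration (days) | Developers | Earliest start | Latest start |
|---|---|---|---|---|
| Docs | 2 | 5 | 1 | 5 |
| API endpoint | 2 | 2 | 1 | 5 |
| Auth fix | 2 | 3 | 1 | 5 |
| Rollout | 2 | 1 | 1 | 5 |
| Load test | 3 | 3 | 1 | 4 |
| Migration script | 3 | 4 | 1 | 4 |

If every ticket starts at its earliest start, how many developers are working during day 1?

18

At early start, day 1 has: Docs, API endpoint, Auth fix, Rollout, Load test, Migration script.
Demand: 5 + 2 + 3 + 1 + 3 + 4 = 18.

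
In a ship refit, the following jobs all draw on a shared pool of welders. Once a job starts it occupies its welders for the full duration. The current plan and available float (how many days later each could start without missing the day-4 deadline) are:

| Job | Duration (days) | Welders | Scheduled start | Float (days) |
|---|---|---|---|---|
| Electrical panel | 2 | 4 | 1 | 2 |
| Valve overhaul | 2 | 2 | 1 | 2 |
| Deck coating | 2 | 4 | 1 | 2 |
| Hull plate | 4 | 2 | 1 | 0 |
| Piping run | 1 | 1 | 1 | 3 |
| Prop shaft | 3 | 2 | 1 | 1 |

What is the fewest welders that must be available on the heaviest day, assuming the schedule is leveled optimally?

Early-start (Electrical panel@1, Valve overhaul@1, Deck coating@1, Hull plate@1, Piping run@1, Prop shaft@1) gives peak 15: d1:15  d2:14  d3:4  d4:2.
Shift Deck coating→3, Prop shaft→2.
Schedule Electrical panel@1, Valve overhaul@1, Deck coating@3, Hull plate@1, Piping run@1, Prop shaft@2: d1:9  d2:10  d3:8  d4:8 — peak 10.

10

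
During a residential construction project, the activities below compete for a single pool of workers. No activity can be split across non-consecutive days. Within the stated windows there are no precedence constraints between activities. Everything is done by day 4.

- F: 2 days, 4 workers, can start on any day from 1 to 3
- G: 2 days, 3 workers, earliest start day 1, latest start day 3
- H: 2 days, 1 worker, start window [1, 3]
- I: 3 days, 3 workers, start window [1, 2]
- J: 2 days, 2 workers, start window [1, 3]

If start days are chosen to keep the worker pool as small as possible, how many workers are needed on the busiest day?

Early-start (F@1, G@1, H@1, I@1, J@1) gives peak 13: d1:13  d2:13  d3:3  d4:0.
Shift G→3, J→3.
Schedule F@1, G@3, H@1, I@1, J@3: d1:8  d2:8  d3:8  d4:5 — peak 8.
Total worker-days = 29 over 4 days ⇒ peak ≥ ⌈29/4⌉ = 8, so 8 is optimal.

8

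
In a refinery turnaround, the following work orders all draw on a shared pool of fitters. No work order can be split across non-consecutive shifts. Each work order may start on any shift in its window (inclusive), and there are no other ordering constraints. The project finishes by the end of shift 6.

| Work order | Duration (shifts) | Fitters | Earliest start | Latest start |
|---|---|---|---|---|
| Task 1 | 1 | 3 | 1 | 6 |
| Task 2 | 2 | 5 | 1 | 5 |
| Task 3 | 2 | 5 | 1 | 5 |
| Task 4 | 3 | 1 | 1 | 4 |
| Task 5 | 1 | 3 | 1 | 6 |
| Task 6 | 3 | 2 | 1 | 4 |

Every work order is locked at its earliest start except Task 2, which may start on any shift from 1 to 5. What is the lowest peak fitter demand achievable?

14

Task 2@1: s1:19  s2:13  s3:3  s4:0  s5:0  s6:0 → peak 19
Task 2@2: s1:14  s2:13  s3:8  s4:0  s5:0  s6:0 → peak 14
Task 2@3: s1:14  s2:8  s3:8  s4:5  s5:0  s6:0 → peak 14
Task 2@4: s1:14  s2:8  s3:3  s4:5  s5:5  s6:0 → peak 14
Task 2@5: s1:14  s2:8  s3:3  s4:0  s5:5  s6:5 → peak 14
Best is Task 2@2, peak 14.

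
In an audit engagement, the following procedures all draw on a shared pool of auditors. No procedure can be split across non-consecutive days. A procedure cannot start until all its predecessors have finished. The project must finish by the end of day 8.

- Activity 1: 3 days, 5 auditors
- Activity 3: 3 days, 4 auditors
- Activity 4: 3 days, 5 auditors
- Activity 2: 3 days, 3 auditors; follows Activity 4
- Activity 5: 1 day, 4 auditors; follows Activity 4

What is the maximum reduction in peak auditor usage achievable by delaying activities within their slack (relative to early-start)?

Early-start peak: d1:14  d2:14  d3:14  d4:7  d5:3  d6:3  d7:0  d8:0 ⇒ 14.
Leveled (Activity 1@4, Activity 3@1, Activity 4@1, Activity 2@4, Activity 5@7): d1:9  d2:9  d3:9  d4:8  d5:8  d6:8  d7:4  d8:0 ⇒ 9.
Reduction 14 − 9 = 5.

5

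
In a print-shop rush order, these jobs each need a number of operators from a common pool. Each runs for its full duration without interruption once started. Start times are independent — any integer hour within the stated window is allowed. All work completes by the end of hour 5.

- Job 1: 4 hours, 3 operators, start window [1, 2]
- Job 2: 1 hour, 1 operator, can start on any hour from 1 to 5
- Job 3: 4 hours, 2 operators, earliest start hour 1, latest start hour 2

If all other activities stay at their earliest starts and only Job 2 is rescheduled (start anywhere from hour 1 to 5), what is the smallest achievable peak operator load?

Job 2@1: h1:6  h2:5  h3:5  h4:5  h5:0 → peak 6
Job 2@2: h1:5  h2:6  h3:5  h4:5  h5:0 → peak 6
Job 2@3: h1:5  h2:5  h3:6  h4:5  h5:0 → peak 6
Job 2@4: h1:5  h2:5  h3:5  h4:6  h5:0 → peak 6
Job 2@5: h1:5  h2:5  h3:5  h4:5  h5:1 → peak 5
Best is Job 2@5, peak 5.

5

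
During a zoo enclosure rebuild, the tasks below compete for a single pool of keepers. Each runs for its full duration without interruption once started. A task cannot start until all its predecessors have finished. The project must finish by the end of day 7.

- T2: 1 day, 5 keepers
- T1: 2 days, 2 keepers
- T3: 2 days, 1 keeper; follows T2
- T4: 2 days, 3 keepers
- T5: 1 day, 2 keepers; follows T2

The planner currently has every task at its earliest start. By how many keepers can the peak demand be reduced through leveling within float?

Early-start peak: d1:10  d2:8  d3:1  d4:0  d5:0  d6:0  d7:0 ⇒ 10.
Leveled (T2@1, T1@2, T3@2, T4@4, T5@2): d1:5  d2:5  d3:3  d4:3  d5:3  d6:0  d7:0 ⇒ 5.
Reduction 10 − 5 = 5.

5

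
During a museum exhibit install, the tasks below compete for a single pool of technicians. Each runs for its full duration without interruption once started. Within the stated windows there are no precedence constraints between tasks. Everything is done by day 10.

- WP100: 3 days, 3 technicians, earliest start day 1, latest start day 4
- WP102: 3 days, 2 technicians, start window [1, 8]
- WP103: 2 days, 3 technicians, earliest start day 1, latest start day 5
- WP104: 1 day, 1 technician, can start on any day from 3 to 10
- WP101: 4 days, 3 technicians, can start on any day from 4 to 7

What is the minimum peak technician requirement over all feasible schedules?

Early-start (WP100@1, WP102@1, WP103@1, WP104@3, WP101@4) gives peak 8: d1:8  d2:8  d3:6  d4:3  d5:3  d6:3  d7:3  d8:0  d9:0  d10:0.
Shift WP103→4, WP104→4, WP101→6.
Schedule WP100@1, WP102@1, WP103@4, WP104@4, WP101@6: d1:5  d2:5  d3:5  d4:4  d5:3  d6:3  d7:3  d8:3  d9:3  d10:0 — peak 5.

5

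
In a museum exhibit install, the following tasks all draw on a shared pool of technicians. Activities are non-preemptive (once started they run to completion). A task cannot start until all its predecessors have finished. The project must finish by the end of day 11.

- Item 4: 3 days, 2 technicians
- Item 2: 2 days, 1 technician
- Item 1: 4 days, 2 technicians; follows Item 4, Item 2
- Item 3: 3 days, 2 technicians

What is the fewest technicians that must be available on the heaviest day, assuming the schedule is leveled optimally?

3

Early-start (Item 4@1, Item 2@1, Item 1@4, Item 3@1) gives peak 5: d1:5  d2:5  d3:4  d4:2  d5:2  d6:2  d7:2  d8:0  d9:0  d10:0  d11:0.
Shift Item 3→8.
Schedule Item 4@1, Item 2@1, Item 1@4, Item 3@8: d1:3  d2:3  d3:2  d4:2  d5:2  d6:2  d7:2  d8:2  d9:2  d10:2  d11:0 — peak 3.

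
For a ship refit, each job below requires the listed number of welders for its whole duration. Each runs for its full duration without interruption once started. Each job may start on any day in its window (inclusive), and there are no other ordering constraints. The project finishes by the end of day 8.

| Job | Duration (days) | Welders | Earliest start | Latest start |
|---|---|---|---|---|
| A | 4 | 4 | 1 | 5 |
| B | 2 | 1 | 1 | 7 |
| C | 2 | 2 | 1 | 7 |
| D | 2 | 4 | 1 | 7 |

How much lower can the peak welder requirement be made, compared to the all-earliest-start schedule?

Early-start peak: d1:11  d2:11  d3:4  d4:4  d5:0  d6:0  d7:0  d8:0 ⇒ 11.
Leveled (A@1, B@5, C@5, D@7): d1:4  d2:4  d3:4  d4:4  d5:3  d6:3  d7:4  d8:4 ⇒ 4.
Reduction 11 − 4 = 7.

7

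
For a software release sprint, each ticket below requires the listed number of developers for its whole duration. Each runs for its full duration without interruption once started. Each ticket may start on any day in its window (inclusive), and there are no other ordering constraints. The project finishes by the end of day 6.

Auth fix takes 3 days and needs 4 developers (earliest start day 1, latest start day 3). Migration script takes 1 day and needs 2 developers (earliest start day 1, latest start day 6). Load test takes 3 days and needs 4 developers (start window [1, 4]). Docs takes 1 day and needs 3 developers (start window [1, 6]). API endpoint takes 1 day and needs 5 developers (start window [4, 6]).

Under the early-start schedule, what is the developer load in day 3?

At early start, day 3 has: Auth fix, Load test.
Demand: 4 + 4 = 8.

8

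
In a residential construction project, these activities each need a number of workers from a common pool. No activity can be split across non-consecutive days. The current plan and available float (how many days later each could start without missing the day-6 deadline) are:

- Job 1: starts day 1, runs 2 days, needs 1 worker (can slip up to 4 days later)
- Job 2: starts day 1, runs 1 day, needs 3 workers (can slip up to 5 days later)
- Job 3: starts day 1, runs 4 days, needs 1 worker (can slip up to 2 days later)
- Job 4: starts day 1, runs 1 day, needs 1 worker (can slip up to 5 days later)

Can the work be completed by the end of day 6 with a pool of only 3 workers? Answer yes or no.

Schedule Job 1@1, Job 2@5, Job 3@1, Job 4@1: d1:3  d2:2  d3:1  d4:1  d5:3  d6:0 — peak 3 ≤ 3.

yes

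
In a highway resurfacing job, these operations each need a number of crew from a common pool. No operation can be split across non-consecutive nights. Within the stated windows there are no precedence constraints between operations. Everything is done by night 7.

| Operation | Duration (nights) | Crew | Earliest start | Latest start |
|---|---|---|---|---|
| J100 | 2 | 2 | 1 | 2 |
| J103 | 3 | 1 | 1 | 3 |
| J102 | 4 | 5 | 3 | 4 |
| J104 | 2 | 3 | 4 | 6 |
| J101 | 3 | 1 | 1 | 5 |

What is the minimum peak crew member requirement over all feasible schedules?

8

Schedule J100@1, J103@1, J102@3, J104@4, J101@1: n1:4  n2:4  n3:7  n4:8  n5:8  n6:5  n7:0 — peak 8.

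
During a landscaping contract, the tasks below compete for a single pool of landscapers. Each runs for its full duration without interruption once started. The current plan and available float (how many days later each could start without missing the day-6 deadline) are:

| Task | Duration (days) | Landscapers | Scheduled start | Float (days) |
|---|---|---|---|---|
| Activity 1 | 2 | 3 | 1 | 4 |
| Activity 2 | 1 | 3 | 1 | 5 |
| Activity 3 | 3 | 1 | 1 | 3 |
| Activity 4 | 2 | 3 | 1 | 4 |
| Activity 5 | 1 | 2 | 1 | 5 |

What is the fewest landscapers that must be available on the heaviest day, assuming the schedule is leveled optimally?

4

Early-start (Activity 1@1, Activity 2@1, Activity 3@1, Activity 4@1, Activity 5@1) gives peak 12: d1:12  d2:7  d3:1  d4:0  d5:0  d6:0.
Shift Activity 2→3, Activity 4→4, Activity 5→6.
Schedule Activity 1@1, Activity 2@3, Activity 3@1, Activity 4@4, Activity 5@6: d1:4  d2:4  d3:4  d4:3  d5:3  d6:2 — peak 4.
Total landscaper-days = 20 over 6 days ⇒ peak ≥ ⌈20/6⌉ = 4, so 4 is optimal.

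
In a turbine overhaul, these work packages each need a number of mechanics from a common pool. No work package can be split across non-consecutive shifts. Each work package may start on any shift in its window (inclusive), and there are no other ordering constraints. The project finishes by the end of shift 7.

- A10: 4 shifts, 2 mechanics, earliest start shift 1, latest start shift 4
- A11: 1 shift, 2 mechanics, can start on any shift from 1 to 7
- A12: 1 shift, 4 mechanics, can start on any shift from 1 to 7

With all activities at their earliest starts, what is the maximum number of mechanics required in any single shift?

Early-start schedule: A10@1, A11@1, A12@1.
Load per shift: shift 1: 8, shift 2: 2, shift 3: 2, shift 4: 2, shift 5: 0, shift 6: 0, shift 7: 0.
Peak is 8.

8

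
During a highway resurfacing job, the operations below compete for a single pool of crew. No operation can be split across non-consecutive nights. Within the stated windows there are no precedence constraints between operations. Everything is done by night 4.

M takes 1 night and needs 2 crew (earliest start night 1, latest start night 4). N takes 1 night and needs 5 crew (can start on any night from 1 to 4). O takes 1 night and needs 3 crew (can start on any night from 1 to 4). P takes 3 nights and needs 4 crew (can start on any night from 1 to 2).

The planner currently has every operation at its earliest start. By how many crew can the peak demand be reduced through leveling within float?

Early-start peak: n1:14  n2:4  n3:4  n4:0 ⇒ 14.
Leveled (M@1, N@1, O@2, P@2): n1:7  n2:7  n3:4  n4:4 ⇒ 7.
Reduction 14 − 7 = 7.

7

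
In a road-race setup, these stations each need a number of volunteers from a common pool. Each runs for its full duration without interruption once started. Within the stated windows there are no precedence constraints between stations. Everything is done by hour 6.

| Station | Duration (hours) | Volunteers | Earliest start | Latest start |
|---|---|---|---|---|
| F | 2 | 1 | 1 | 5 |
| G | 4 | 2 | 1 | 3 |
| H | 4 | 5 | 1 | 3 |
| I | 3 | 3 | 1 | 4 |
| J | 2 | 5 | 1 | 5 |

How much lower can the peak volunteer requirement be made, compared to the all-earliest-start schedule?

6

Early-start peak: h1:16  h2:16  h3:10  h4:7  h5:0  h6:0 ⇒ 16.
Leveled (F@1, G@1, H@1, I@3, J@5): h1:8  h2:8  h3:10  h4:10  h5:8  h6:5 ⇒ 10.
Reduction 16 − 10 = 6.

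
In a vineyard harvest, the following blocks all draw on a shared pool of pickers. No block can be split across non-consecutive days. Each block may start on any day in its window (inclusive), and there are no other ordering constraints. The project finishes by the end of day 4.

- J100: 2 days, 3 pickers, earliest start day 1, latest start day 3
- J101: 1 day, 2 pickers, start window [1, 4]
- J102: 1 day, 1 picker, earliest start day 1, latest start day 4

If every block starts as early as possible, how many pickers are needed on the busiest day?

Early-start schedule: J100@1, J101@1, J102@1.
Load per day: day 1: 6, day 2: 3, day 3: 0, day 4: 0.
Peak is 6.

6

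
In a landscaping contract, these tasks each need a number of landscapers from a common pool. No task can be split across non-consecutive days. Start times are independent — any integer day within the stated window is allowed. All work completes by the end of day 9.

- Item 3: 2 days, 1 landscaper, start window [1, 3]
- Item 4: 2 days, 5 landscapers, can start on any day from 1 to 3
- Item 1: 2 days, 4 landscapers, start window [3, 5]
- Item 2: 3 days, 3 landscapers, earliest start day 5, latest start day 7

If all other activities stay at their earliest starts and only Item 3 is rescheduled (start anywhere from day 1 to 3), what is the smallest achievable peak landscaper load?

Item 3@1: d1:6  d2:6  d3:4  d4:4  d5:3  d6:3  d7:3  d8:0  d9:0 → peak 6
Item 3@2: d1:5  d2:6  d3:5  d4:4  d5:3  d6:3  d7:3  d8:0  d9:0 → peak 6
Item 3@3: d1:5  d2:5  d3:5  d4:5  d5:3  d6:3  d7:3  d8:0  d9:0 → peak 5
Best is Item 3@3, peak 5.

5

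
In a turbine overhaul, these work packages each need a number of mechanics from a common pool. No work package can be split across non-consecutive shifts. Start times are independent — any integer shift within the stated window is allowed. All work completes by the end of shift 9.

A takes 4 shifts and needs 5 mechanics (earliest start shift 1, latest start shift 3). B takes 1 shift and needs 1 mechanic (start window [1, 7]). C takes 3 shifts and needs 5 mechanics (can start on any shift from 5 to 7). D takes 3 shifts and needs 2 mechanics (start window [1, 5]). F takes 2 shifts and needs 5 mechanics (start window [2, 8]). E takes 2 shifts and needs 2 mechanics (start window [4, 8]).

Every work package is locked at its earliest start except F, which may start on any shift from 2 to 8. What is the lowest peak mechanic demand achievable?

F@2: s1:8  s2:12  s3:12  s4:7  s5:7  s6:5  s7:5  s8:0  s9:0 → peak 12
F@3: s1:8  s2:7  s3:12  s4:12  s5:7  s6:5  s7:5  s8:0  s9:0 → peak 12
F@4: s1:8  s2:7  s3:7  s4:12  s5:12  s6:5  s7:5  s8:0  s9:0 → peak 12
F@5: s1:8  s2:7  s3:7  s4:7  s5:12  s6:10  s7:5  s8:0  s9:0 → peak 12
F@6: s1:8  s2:7  s3:7  s4:7  s5:7  s6:10  s7:10  s8:0  s9:0 → peak 10
F@7: s1:8  s2:7  s3:7  s4:7  s5:7  s6:5  s7:10  s8:5  s9:0 → peak 10
F@8: s1:8  s2:7  s3:7  s4:7  s5:7  s6:5  s7:5  s8:5  s9:5 → peak 8
Best is F@8, peak 8.

8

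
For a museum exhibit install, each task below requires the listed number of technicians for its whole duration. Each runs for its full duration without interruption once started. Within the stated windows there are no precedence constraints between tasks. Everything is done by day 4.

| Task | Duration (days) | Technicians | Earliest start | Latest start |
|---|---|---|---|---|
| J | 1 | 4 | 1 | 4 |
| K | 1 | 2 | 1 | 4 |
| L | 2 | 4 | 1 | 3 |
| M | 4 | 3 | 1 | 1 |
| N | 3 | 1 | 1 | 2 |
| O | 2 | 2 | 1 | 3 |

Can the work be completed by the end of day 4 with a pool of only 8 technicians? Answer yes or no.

no

Total technician-days = 33; over 4 days the average is 33/4 > 8, so some day must exceed 8.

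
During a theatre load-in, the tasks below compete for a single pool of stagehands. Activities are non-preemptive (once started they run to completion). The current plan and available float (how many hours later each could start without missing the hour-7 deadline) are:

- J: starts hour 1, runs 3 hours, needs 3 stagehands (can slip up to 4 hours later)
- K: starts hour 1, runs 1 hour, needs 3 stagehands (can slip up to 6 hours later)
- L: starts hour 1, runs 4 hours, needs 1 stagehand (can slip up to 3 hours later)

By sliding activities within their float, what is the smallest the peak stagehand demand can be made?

Early-start (J@1, K@1, L@1) gives peak 7: h1:7  h2:4  h3:4  h4:1  h5:0  h6:0  h7:0.
Shift K→4.
Schedule J@1, K@4, L@1: h1:4  h2:4  h3:4  h4:4  h5:0  h6:0  h7:0 — peak 4.

4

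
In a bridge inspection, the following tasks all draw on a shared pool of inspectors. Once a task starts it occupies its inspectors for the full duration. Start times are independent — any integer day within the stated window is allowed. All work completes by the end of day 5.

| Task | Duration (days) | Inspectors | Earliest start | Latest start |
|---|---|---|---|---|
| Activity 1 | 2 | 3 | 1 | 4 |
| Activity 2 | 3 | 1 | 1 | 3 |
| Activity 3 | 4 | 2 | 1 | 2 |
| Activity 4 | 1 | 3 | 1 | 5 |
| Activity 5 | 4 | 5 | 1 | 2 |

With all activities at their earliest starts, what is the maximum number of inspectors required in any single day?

Early-start schedule: Activity 1@1, Activity 2@1, Activity 3@1, Activity 4@1, Activity 5@1.
Load per day: day 1: 14, day 2: 11, day 3: 8, day 4: 7, day 5: 0.
Peak is 14.

14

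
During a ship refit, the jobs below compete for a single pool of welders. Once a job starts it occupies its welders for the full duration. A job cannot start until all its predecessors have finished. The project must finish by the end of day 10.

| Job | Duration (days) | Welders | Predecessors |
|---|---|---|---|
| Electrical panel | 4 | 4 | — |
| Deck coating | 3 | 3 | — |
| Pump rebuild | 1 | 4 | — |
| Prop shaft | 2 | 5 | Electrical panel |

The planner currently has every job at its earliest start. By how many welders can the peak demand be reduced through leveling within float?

6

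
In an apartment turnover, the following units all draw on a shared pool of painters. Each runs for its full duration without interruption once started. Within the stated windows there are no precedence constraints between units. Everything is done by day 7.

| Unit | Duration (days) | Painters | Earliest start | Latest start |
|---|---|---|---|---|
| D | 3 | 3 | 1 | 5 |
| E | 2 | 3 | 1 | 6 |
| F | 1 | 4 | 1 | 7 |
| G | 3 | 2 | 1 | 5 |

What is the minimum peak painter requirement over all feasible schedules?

Early-start (D@1, E@1, F@1, G@1) gives peak 12: d1:12  d2:8  d3:5  d4:0  d5:0  d6:0  d7:0.
Shift E→4, F→6.
Schedule D@1, E@4, F@6, G@1: d1:5  d2:5  d3:5  d4:3  d5:3  d6:4  d7:0 — peak 5.

5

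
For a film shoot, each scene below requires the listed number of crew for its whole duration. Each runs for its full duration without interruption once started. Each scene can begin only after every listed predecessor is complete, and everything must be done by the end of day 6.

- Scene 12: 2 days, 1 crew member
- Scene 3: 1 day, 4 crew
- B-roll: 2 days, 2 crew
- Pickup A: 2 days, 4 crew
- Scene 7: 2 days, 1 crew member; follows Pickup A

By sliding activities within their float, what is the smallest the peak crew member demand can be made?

Early-start (Scene 12@1, Scene 3@1, B-roll@1, Pickup A@1, Scene 7@3) gives peak 11: d1:11  d2:7  d3:1  d4:1  d5:0  d6:0.
Shift Scene 12→3, Scene 3→5, B-roll→3.
Schedule Scene 12@3, Scene 3@5, B-roll@3, Pickup A@1, Scene 7@3: d1:4  d2:4  d3:4  d4:4  d5:4  d6:0 — peak 4.
Total crew member-days = 20 over 6 days ⇒ peak ≥ ⌈20/6⌉ = 4, so 4 is optimal.

4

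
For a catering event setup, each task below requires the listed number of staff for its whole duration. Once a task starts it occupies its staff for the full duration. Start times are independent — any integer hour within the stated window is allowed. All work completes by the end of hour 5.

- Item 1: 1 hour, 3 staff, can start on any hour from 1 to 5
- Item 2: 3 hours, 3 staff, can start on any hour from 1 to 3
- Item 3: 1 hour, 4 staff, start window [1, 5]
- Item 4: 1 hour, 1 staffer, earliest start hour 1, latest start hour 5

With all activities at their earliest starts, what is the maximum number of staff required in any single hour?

11

Early-start schedule: Item 1@1, Item 2@1, Item 3@1, Item 4@1.
Load per hour: hour 1: 11, hour 2: 3, hour 3: 3, hour 4: 0, hour 5: 0.
Peak is 11.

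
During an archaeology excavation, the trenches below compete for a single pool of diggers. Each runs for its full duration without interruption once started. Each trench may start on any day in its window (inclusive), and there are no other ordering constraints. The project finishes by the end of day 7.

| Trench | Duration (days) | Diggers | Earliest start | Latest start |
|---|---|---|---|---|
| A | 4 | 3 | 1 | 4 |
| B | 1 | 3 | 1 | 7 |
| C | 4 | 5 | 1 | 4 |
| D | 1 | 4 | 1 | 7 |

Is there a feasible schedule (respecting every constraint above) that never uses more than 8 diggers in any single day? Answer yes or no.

yes

Schedule A@1, B@1, C@2, D@6: d1:6  d2:8  d3:8  d4:8  d5:5  d6:4  d7:0 — peak 8 ≤ 8.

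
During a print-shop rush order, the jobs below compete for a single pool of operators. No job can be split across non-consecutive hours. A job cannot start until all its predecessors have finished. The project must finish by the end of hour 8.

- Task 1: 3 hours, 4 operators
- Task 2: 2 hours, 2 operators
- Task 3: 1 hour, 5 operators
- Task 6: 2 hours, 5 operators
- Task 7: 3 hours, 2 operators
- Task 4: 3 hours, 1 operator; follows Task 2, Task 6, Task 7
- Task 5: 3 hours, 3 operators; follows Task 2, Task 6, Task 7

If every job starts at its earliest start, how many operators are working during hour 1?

At early start, hour 1 has: Task 1, Task 2, Task 3, Task 6, Task 7.
Demand: 4 + 2 + 5 + 5 + 2 = 18.

18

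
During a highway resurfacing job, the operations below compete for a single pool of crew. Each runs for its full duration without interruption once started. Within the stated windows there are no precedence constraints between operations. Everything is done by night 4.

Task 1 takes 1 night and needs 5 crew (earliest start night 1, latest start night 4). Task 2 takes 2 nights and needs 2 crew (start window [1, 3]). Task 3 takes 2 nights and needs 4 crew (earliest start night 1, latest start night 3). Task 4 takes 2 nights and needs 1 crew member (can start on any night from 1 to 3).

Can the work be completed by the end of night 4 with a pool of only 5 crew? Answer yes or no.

The minimum achievable peak is 6; 5 < 6, so no feasible schedule stays within the cap.

no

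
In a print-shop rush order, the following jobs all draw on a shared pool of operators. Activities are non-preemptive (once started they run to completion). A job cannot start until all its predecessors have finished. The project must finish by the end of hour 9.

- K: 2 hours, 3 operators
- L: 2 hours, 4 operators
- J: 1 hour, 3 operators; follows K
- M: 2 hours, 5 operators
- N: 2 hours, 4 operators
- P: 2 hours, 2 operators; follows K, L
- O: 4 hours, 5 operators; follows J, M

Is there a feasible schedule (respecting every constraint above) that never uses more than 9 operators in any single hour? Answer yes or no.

yes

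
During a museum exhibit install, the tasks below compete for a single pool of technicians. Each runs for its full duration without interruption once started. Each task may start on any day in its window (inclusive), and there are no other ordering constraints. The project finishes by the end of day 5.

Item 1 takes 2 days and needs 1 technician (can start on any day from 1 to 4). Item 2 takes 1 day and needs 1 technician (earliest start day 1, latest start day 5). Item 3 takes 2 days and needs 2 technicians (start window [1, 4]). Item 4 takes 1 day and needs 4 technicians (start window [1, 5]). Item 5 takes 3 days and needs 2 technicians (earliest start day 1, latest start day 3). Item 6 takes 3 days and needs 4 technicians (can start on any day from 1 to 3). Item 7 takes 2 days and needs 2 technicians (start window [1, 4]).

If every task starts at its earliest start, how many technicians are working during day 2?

At early start, day 2 has: Item 1, Item 3, Item 5, Item 6, Item 7.
Demand: 1 + 2 + 2 + 4 + 2 = 11.

11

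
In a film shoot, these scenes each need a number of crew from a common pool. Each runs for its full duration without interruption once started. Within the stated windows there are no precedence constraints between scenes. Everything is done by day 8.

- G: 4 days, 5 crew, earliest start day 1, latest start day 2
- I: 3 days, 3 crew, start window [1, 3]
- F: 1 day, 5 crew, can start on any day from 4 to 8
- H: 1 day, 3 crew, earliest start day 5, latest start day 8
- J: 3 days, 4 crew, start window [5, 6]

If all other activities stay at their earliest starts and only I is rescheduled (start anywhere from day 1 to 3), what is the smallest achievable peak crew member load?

I@1: d1:8  d2:8  d3:8  d4:10  d5:7  d6:4  d7:4  d8:0 → peak 10
I@2: d1:5  d2:8  d3:8  d4:13  d5:7  d6:4  d7:4  d8:0 → peak 13
I@3: d1:5  d2:5  d3:8  d4:13  d5:10  d6:4  d7:4  d8:0 → peak 13
Best is I@1, peak 10.

10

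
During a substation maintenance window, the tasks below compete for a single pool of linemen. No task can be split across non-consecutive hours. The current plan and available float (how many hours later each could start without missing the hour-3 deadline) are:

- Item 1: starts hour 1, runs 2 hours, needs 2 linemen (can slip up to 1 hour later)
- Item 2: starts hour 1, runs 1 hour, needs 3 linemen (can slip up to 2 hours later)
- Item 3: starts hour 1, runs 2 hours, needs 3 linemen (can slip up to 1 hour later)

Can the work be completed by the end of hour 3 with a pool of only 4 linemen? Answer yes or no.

Total lineman-hours = 13; over 3 hours the average is 13/3 > 4, so some hour must exceed 4.

no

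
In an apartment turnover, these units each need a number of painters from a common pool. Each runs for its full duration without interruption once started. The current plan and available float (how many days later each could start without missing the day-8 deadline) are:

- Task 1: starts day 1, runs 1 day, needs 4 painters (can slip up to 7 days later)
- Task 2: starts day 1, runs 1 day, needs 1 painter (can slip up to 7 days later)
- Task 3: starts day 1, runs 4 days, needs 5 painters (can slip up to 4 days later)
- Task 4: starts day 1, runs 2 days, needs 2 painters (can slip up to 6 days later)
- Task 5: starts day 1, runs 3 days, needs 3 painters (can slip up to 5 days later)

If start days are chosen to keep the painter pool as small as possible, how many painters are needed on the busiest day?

5

Early-start (Task 1@1, Task 2@1, Task 3@1, Task 4@1, Task 5@1) gives peak 15: d1:15  d2:10  d3:8  d4:5  d5:0  d6:0  d7:0  d8:0.
Shift Task 3→2, Task 4→6, Task 5→6.
Schedule Task 1@1, Task 2@1, Task 3@2, Task 4@6, Task 5@6: d1:5  d2:5  d3:5  d4:5  d5:5  d6:5  d7:5  d8:3 — peak 5.
Total painter-days = 38 over 8 days ⇒ peak ≥ ⌈38/8⌉ = 5, so 5 is optimal.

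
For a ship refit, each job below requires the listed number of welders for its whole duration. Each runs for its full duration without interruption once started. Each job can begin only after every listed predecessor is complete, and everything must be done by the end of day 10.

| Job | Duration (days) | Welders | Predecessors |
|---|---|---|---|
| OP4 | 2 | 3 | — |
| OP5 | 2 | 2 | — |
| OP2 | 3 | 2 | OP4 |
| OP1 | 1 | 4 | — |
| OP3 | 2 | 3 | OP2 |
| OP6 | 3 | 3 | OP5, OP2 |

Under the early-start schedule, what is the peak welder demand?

Early-start schedule: OP4@1, OP5@1, OP2@3, OP1@1, OP3@6, OP6@6.
Load per day: day 1: 9, day 2: 5, day 3: 2, day 4: 2, day 5: 2, day 6: 6, day 7: 6, day 8: 3, day 9: 0, day 10: 0.
Peak is 9.

9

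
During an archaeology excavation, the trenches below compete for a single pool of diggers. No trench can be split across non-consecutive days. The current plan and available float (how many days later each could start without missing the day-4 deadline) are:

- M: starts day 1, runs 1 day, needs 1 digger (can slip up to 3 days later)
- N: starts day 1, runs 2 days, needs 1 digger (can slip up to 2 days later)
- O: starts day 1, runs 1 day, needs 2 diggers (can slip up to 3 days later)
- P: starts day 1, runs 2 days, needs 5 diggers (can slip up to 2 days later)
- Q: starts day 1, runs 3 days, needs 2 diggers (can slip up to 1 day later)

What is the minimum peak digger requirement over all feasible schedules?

7

Early-start (M@1, N@1, O@1, P@1, Q@1) gives peak 11: d1:11  d2:8  d3:2  d4:0.
Shift P→3.
Schedule M@1, N@1, O@1, P@3, Q@1: d1:6  d2:3  d3:7  d4:5 — peak 7.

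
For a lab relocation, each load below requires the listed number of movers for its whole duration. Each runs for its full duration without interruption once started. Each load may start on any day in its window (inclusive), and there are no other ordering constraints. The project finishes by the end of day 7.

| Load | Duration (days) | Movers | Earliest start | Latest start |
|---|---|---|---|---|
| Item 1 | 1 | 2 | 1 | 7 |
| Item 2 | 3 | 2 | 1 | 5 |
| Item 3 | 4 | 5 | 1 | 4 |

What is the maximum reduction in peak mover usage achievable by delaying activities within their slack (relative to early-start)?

4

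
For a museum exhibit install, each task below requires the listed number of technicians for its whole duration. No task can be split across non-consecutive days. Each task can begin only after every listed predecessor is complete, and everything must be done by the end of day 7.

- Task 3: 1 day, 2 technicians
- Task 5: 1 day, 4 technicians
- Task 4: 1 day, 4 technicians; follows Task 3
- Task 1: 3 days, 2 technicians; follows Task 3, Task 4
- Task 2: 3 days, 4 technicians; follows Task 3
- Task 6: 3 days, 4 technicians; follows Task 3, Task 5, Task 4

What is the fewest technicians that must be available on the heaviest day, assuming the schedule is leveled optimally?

8

Early-start (Task 3@1, Task 5@1, Task 4@2, Task 1@3, Task 2@2, Task 6@3) gives peak 10: d1:6  d2:8  d3:10  d4:10  d5:6  d6:0  d7:0.
Shift Task 6→5.
Schedule Task 3@1, Task 5@1, Task 4@2, Task 1@3, Task 2@2, Task 6@5: d1:6  d2:8  d3:6  d4:6  d5:6  d6:4  d7:4 — peak 8.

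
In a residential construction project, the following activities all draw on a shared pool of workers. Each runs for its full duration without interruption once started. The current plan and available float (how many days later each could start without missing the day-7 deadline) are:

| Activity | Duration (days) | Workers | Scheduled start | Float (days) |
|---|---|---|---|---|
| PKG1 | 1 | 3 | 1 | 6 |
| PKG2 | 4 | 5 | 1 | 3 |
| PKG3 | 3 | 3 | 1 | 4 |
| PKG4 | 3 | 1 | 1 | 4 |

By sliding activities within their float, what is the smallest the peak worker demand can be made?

6

Early-start (PKG1@1, PKG2@1, PKG3@1, PKG4@1) gives peak 12: d1:12  d2:9  d3:9  d4:5  d5:0  d6:0  d7:0.
Shift PKG2→4, PKG4→2.
Schedule PKG1@1, PKG2@4, PKG3@1, PKG4@2: d1:6  d2:4  d3:4  d4:6  d5:5  d6:5  d7:5 — peak 6.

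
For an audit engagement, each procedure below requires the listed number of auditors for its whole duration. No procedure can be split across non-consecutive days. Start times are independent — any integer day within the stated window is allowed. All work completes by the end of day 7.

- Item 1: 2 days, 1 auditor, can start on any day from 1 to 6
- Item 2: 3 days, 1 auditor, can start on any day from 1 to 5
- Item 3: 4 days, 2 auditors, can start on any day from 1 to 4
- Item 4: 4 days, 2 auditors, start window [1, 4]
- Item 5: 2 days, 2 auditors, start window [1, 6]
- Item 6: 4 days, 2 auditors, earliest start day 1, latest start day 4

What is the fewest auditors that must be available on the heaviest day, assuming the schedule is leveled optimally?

Early-start (Item 1@1, Item 2@1, Item 3@1, Item 4@1, Item 5@1, Item 6@1) gives peak 10: d1:10  d2:10  d3:7  d4:6  d5:0  d6:0  d7:0.
Shift Item 5→5, Item 6→4.
Schedule Item 1@1, Item 2@1, Item 3@1, Item 4@1, Item 5@5, Item 6@4: d1:6  d2:6  d3:5  d4:6  d5:4  d6:4  d7:2 — peak 6.

6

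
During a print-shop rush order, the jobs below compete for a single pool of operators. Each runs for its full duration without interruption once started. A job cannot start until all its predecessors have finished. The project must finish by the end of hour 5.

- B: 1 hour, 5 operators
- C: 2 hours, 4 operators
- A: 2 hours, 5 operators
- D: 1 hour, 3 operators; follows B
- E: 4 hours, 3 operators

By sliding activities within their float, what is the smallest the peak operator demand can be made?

8

Early-start (B@1, C@1, A@1, D@2, E@1) gives peak 17: h1:17  h2:15  h3:3  h4:3  h5:0.
Shift C→2, A→4, D→5.
Schedule B@1, C@2, A@4, D@5, E@1: h1:8  h2:7  h3:7  h4:8  h5:8 — peak 8.
Total operator-hours = 38 over 5 hours ⇒ peak ≥ ⌈38/5⌉ = 8, so 8 is optimal.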